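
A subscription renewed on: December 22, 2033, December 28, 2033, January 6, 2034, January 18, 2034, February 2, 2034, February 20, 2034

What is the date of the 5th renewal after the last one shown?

July 5, 2034

Gaps: 6, 9, 12, 15, 18 days — each gap is 3 larger than the previous one.
Next gap: 21 days. February 20, 2034 + 21 days = March 13, 2034.
Next gap: 24 days. March 13, 2034 + 24 days = April 6, 2034.
Next gap: 27 days. April 6, 2034 + 27 days = May 3, 2034.
Next gap: 30 days. May 3, 2034 + 30 days = June 2, 2034.
Next gap: 33 days. June 2, 2034 + 33 days = July 5, 2034.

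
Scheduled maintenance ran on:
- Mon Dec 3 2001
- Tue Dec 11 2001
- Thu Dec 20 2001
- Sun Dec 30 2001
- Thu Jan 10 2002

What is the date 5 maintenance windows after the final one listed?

Gaps: 8, 9, 10, 11 days — each gap is 1 larger than the previous one.
Next gap: 12 days. Thu Jan 10 2002 + 12 days = Tue Jan 22 2002.
Next gap: 13 days. Tue Jan 22 2002 + 13 days = Mon Feb 4 2002.
Next gap: 14 days. Mon Feb 4 2002 + 14 days = Mon Feb 18 2002.
Next gap: 15 days. Mon Feb 18 2002 + 15 days = Tue Mar 5 2002.
Next gap: 16 days. Tue Mar 5 2002 + 16 days = Thu Mar 21 2002.

Thu Mar 21 2002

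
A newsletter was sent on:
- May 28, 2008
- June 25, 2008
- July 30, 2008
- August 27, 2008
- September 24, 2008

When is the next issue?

October 29, 2008

Every date is a Wednesday; gaps 28, 35, 28, 28 days.
Each is the last Wednesday of its month (at least one falls on the 29th or later, ruling out '4th Wednesday').
Last Wednesday of October 2008: October 29, 2008.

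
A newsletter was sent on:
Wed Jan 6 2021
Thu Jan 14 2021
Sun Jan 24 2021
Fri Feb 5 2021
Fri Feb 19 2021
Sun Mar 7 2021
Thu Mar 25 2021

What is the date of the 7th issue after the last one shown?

Thu Sep 23 2021

Intervals are 8, 10, 12, 14, 16, 18 days — an arithmetic progression with common difference 2.
Next gap: 20 days. Thu Mar 25 2021 + 20 days = Wed Apr 14 2021.
Next gap: 22 days. Wed Apr 14 2021 + 22 days = Thu May 6 2021.
Next gap: 24 days. Thu May 6 2021 + 24 days = Sun May 30 2021.
Next gap: 26 days. Sun May 30 2021 + 26 days = Fri Jun 25 2021.
Next gap: 28 days. Fri Jun 25 2021 + 28 days = Fri Jul 23 2021.
Next gap: 30 days. Fri Jul 23 2021 + 30 days = Sun Aug 22 2021.
Next gap: 32 days. Sun Aug 22 2021 + 32 days = Thu Sep 23 2021.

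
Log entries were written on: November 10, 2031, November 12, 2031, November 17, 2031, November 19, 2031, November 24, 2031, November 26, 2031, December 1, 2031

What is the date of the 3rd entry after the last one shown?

Every event lands on a Monday or Wednesday (gaps cycle 2, 5, 2, 5, 2, 5).
So the schedule is: every Monday and Wednesday.
The following Wednesday is December 3, 2031.
Next Monday: December 8, 2031.
Next Wednesday: December 10, 2031.

December 10, 2031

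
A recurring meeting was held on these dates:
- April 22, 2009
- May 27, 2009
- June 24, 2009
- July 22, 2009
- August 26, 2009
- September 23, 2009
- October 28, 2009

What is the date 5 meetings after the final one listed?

March 24, 2010

These are Wednesdays at 28- or 35-day spacing (35, 28, 28, 35, 28, 35).
The pattern: 4th Wednesday of the month.
November 2009 — 4th Wednesday is November 25, 2009.
4th Wednesday of December 2009: December 23, 2009.
January 2010 — 4th Wednesday is January 27, 2010.
February 2010 — 4th Wednesday is February 24, 2010.
4th Wednesday of March 2010: March 24, 2010.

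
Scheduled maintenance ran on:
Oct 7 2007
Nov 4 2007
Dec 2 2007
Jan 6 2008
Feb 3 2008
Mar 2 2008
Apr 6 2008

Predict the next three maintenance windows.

May 4 2008, Jun 1 2008, Jul 6 2008

All dates are Sundays, 28, 28, 35, 28, 28, 35 days apart.
Specifically, the 1st Sunday of each month.
1st Sunday of May 2008: May 4 2008.
June 2008 — 1st Sunday is Jun 1 2008.
1st Sunday of July 2008: Jul 6 2008.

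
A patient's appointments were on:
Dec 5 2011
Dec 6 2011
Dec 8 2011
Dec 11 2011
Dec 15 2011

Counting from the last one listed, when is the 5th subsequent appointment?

Gaps: 1, 2, 3, 4 days — each gap is 1 larger than the previous one.
Next gap: 5 days. Dec 15 2011 + 5 days = Dec 20 2011.
Next gap: 6 days. Dec 20 2011 + 6 days = Dec 26 2011.
Next gap: 7 days. Dec 26 2011 + 7 days = Jan 2 2012.
Next gap: 8 days. Jan 2 2012 + 8 days = Jan 10 2012.
Next gap: 9 days. Jan 10 2012 + 9 days = Jan 19 2012.

Jan 19 2012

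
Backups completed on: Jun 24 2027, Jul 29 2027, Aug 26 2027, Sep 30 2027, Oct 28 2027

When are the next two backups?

Every date is a Thursday; gaps 35, 28, 35, 28 days.
Each is the last Thursday of its month (at least one falls on the 29th or later, ruling out '4th Thursday').
November 2027 ends with Thursday Nov 25 2027.
December 2027 ends with Thursday Dec 30 2027.

Nov 25 2027, Dec 30 2027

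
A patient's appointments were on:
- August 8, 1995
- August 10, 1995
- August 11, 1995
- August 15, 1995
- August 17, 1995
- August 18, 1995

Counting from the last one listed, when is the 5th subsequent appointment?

Every event lands on a Tuesday or Thursday or Friday (gaps cycle 2, 1, 4, 2, 1).
So the schedule is: every Tuesday, Thursday and Friday.
The following Tuesday is August 22, 1995.
The following Thursday is August 24, 1995.
Next Friday: August 25, 1995.
The following Tuesday is August 29, 1995.
The following Thursday is August 31, 1995.

August 31, 1995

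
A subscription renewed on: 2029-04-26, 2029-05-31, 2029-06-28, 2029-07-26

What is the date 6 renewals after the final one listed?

Every date is a Thursday; gaps 35, 28, 28 days.
Each is the last Thursday of its month (at least one falls on the 29th or later, ruling out '4th Thursday').
Last Thursday of August 2029: 2029-08-30.
Last Thursday of September 2029: 2029-09-27.
Last Thursday of October 2029: 2029-10-25.
Last Thursday of November 2029: 2029-11-29.
December 2029 ends with Thursday 2029-12-27.
January 2030 ends with Thursday 2030-01-31.

2030-01-31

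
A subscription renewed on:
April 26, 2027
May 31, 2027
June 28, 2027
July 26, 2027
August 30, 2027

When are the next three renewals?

September 27, 2027; October 25, 2027; November 29, 2027

Every date is a Monday; gaps 35, 28, 28, 35 days.
Each is the last Monday of its month (at least one falls on the 29th or later, ruling out '4th Monday').
Last Monday of September 2027: September 27, 2027.
Last Monday of October 2027: October 25, 2027.
November 2027 ends with Monday November 29, 2027.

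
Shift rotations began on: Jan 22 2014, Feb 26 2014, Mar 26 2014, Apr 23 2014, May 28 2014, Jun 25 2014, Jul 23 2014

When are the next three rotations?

Gaps: 35, 28, 28, 35, 28, 28 days — a mix of 28 and 35. Every date is a Wednesday.
Each is the 4th Wednesday of its month.
4th Wednesday of August 2014: Aug 27 2014.
September 2014 — 4th Wednesday is Sep 24 2014.
October 2014 — 4th Wednesday is Oct 22 2014.

Aug 27 2014, Sep 24 2014, Oct 22 2014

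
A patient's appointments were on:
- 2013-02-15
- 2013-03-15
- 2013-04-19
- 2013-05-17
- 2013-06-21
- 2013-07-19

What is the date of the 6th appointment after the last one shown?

2014-01-17

Gaps: 28, 35, 28, 35, 28 days — a mix of 28 and 35. Every date is a Friday.
Each is the 3rd Friday of its month.
3rd Friday of August 2013: 2013-08-16.
September 2013 — 3rd Friday is 2013-09-20.
3rd Friday of October 2013: 2013-10-18.
November 2013 — 3rd Friday is 2013-11-15.
December 2013 — 3rd Friday is 2013-12-20.
January 2014 — 3rd Friday is 2014-01-17.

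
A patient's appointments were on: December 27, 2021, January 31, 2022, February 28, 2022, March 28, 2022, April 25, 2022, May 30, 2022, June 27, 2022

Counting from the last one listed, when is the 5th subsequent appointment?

November 28, 2022

These are Mondays with 35, 28, 28, 28, 35, 28-day gaps.
Each is the final Monday of its month — January 31, 2022 is past the 28th, so '4th Monday' doesn't fit.
July 2022 ends with Monday July 25, 2022.
Last Monday of August 2022: August 29, 2022.
Last Monday of September 2022: September 26, 2022.
Last Monday of October 2022: October 31, 2022.
Last Monday of November 2022: November 28, 2022.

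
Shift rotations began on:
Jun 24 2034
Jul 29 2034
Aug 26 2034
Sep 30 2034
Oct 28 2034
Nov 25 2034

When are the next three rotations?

Dec 30 2034, Jan 27 2035, Feb 24 2035

These are Saturdays with 35, 28, 35, 28, 28-day gaps.
Each is the final Saturday of its month — Jul 29 2034 is past the 28th, so '4th Saturday' doesn't fit.
December 2034 ends with Saturday Dec 30 2034.
Last Saturday of January 2035: Jan 27 2035.
February 2035 ends with Saturday Feb 24 2035.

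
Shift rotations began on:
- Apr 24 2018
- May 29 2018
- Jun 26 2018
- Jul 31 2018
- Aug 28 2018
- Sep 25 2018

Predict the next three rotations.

Every date is a Tuesday; gaps 35, 28, 35, 28, 28 days.
Each is the last Tuesday of its month (at least one falls on the 29th or later, ruling out '4th Tuesday').
October 2018 ends with Tuesday Oct 30 2018.
November 2018 ends with Tuesday Nov 27 2018.
December 2018 ends with Tuesday Dec 25 2018.

Oct 30 2018, Nov 27 2018, Dec 25 2018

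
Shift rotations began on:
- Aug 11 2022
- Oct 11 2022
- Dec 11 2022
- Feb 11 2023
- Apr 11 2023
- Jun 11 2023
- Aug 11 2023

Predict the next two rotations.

Each date is the 11th; the gaps (61, 61, 62, 59, 61, 61) track the month lengths.
The rule is the 11th of every 2 months.
Next: October 2023 → Oct 11 2023.
Next: December 2023 → Dec 11 2023.

Oct 11 2023, Dec 11 2023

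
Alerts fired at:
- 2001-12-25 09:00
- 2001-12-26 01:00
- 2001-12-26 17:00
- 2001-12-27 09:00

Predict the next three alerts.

The interval is a steady 16 hours (16, 16, 16).
2001-12-27 09:00 + 16 h = 2001-12-28 01:00.
2001-12-28 01:00 + 16 h = 2001-12-28 17:00.
2001-12-28 17:00 + 16 h = 2001-12-29 09:00.

2001-12-28 01:00, 2001-12-28 17:00, 2001-12-29 09:00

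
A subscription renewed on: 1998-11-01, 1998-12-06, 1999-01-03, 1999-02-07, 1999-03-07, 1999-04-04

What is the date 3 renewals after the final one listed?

1999-07-04

All dates are Sundays, 35, 28, 35, 28, 28 days apart.
Specifically, the 1st Sunday of each month.
1st Sunday of May 1999: 1999-05-02.
June 1999 — 1st Sunday is 1999-06-06.
July 1999 — 1st Sunday is 1999-07-04.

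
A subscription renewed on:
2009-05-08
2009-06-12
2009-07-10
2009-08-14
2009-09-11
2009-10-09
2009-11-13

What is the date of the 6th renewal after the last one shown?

2010-05-14

Gaps: 35, 28, 35, 28, 28, 35 days — a mix of 28 and 35. Every date is a Friday.
Each is the 2nd Friday of its month.
2nd Friday of December 2009: 2009-12-11.
January 2010 — 2nd Friday is 2010-01-08.
2nd Friday of February 2010: 2010-02-12.
March 2010 — 2nd Friday is 2010-03-12.
2nd Friday of April 2010: 2010-04-09.
May 2010 — 2nd Friday is 2010-05-14.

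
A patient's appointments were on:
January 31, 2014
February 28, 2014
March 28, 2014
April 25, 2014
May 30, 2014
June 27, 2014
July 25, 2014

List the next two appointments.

August 29, 2014; September 26, 2014

These are Fridays with 28, 28, 28, 35, 28, 28-day gaps.
Each is the final Friday of its month — January 31, 2014 is past the 28th, so '4th Friday' doesn't fit.
Last Friday of August 2014: August 29, 2014.
Last Friday of September 2014: September 26, 2014.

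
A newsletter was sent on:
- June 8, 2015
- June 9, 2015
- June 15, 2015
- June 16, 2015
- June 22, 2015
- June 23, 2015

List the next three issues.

June 29, 2015; June 30, 2015; July 6, 2015

The gap pattern 1, 6, 1, 6, 1 repeats every 2 events.
These are the Mondays and Tuesdays of each week.
The following Monday is June 29, 2015.
Next Tuesday: June 30, 2015.
The following Monday is July 6, 2015.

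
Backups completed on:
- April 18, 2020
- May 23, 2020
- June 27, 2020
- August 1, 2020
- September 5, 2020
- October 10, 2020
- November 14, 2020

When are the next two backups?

Every event comes 35 days after the last (35, 35, 35, 35, 35, 35).
November 14, 2020 + 35 days = December 19, 2020.
December 19, 2020 + 35 days = January 23, 2021.

December 19, 2020; January 23, 2021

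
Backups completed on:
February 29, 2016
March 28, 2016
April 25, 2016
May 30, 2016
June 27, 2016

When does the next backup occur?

All Mondays; the gaps (28, 28, 35, 28) vary with month length.
This is the last Monday of each month.
Last Monday of July 2016: July 25, 2016.

July 25, 2016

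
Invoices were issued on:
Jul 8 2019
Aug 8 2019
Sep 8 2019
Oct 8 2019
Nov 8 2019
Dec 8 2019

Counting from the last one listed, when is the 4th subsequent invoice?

Gaps: 31, 31, 30, 31, 30 days — not constant. Every event is on the 8th of the month.
Pattern: the 8th of each month.
January 2020: Jan 8 2020.
February 2020: Feb 8 2020.
March 2020: Mar 8 2020.
Next: April 2020 → Apr 8 2020.

Apr 8 2020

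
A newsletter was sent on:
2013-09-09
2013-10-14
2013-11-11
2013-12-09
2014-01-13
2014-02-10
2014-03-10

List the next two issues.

2014-04-14, 2014-05-12

These are Mondays at 28- or 35-day spacing (35, 28, 28, 35, 28, 28).
The pattern: 2nd Monday of the month.
April 2014 — 2nd Monday is 2014-04-14.
2nd Monday of May 2014: 2014-05-12.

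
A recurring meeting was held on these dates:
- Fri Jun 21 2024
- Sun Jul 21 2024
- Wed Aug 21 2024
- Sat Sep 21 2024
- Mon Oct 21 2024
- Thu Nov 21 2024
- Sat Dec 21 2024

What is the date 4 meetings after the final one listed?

Mon Apr 21 2025

Gaps: 30, 31, 31, 30, 31, 30 days — not constant. Every event is on the 21st of the month.
Pattern: the 21st of each month.
Next: January 2025 → Tue Jan 21 2025.
February 2025: Fri Feb 21 2025.
March 2025: Fri Mar 21 2025.
Next: April 2025 → Mon Apr 21 2025.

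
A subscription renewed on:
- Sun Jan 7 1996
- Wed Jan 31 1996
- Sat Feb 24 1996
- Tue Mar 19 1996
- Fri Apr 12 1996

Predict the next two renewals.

Mon May 6 1996, Thu May 30 1996

The spacing is 24, 24, 24, 24 days — always 24 days.
Fri Apr 12 1996 + 24 days = Mon May 6 1996.
Mon May 6 1996 + 24 days = Thu May 30 1996.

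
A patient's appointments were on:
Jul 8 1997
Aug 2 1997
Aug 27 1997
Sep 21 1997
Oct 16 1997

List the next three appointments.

Gaps between consecutive events: 25, 25, 25, 25 days — a constant 25-day interval.
Oct 16 1997 + 25 days = Nov 10 1997.
Nov 10 1997 + 25 days = Dec 5 1997.
Dec 5 1997 + 25 days = Dec 30 1997.

Nov 10 1997, Dec 5 1997, Dec 30 1997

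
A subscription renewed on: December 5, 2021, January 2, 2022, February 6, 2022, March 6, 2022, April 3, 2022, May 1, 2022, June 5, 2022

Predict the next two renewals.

Gaps: 28, 35, 28, 28, 28, 35 days — a mix of 28 and 35. Every date is a Sunday.
Each is the 1st Sunday of its month.
1st Sunday of July 2022: July 3, 2022.
August 2022 — 1st Sunday is August 7, 2022.

July 3, 2022; August 7, 2022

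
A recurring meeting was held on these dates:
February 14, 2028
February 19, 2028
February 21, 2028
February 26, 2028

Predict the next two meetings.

Every event lands on a Monday or Saturday (gaps cycle 5, 2, 5).
So the schedule is: every Monday and Saturday.
Next Monday: February 28, 2028.
Next Saturday: March 4, 2028.

February 28, 2028; March 4, 2028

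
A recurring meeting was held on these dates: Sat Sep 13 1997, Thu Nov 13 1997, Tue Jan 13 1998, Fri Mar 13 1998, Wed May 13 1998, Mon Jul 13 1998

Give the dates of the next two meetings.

Sun Sep 13 1998, Fri Nov 13 1998

Gaps: 61, 61, 59, 61, 61 days — not constant. Every event is on the 13th of the month.
Pattern: the 13th of every 2 months.
September 1998: Sun Sep 13 1998.
November 1998: Fri Nov 13 1998.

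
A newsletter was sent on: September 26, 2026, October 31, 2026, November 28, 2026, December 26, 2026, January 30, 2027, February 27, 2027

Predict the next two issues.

March 27, 2027; April 24, 2027

Every date is a Saturday; gaps 35, 28, 28, 35, 28 days.
Each is the last Saturday of its month (at least one falls on the 29th or later, ruling out '4th Saturday').
Last Saturday of March 2027: March 27, 2027.
April 2027 ends with Saturday April 24, 2027.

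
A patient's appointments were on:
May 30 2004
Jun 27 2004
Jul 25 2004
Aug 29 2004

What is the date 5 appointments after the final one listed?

All Sundays; the gaps (28, 28, 35) vary with month length.
This is the last Sunday of each month.
September 2004 ends with Sunday Sep 26 2004.
October 2004 ends with Sunday Oct 31 2004.
Last Sunday of November 2004: Nov 28 2004.
December 2004 ends with Sunday Dec 26 2004.
January 2005 ends with Sunday Jan 30 2005.

Jan 30 2005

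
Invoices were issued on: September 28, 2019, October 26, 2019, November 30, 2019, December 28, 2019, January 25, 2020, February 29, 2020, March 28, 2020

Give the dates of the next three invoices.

These are Saturdays with 28, 35, 28, 28, 35, 28-day gaps.
Each is the final Saturday of its month — November 30, 2019 is past the 28th, so '4th Saturday' doesn't fit.
Last Saturday of April 2020: April 25, 2020.
May 2020 ends with Saturday May 30, 2020.
June 2020 ends with Saturday June 27, 2020.

April 25, 2020; May 30, 2020; June 27, 2020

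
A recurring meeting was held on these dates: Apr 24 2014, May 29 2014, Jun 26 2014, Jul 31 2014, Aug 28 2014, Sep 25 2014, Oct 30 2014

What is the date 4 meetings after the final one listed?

Feb 26 2015

These are Thursdays with 35, 28, 35, 28, 28, 35-day gaps.
Each is the final Thursday of its month — May 29 2014 is past the 28th, so '4th Thursday' doesn't fit.
November 2014 ends with Thursday Nov 27 2014.
Last Thursday of December 2014: Dec 25 2014.
January 2015 ends with Thursday Jan 29 2015.
Last Thursday of February 2015: Feb 26 2015.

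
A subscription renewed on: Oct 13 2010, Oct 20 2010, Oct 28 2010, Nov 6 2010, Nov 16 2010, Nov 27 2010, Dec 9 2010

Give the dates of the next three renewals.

Dec 22 2010, Jan 5 2011, Jan 20 2011

Gaps: 7, 8, 9, 10, 11, 12 days — each gap is 1 larger than the previous one.
Next gap: 13 days. Dec 9 2010 + 13 days = Dec 22 2010.
Next gap: 14 days. Dec 22 2010 + 14 days = Jan 5 2011.
Next gap: 15 days. Jan 5 2011 + 15 days = Jan 20 2011.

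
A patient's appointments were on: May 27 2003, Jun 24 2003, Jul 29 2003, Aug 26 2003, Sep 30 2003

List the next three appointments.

Every date is a Tuesday; gaps 28, 35, 28, 35 days.
Each is the last Tuesday of its month (at least one falls on the 29th or later, ruling out '4th Tuesday').
October 2003 ends with Tuesday Oct 28 2003.
Last Tuesday of November 2003: Nov 25 2003.
December 2003 ends with Tuesday Dec 30 2003.

Oct 28 2003, Nov 25 2003, Dec 30 2003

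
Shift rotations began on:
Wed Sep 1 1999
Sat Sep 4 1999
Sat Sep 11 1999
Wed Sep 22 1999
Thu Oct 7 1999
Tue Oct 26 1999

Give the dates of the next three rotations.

The spacing grows by 4 each time: 3, 7, 11, 15, 19 days.
Next gap: 23 days. Tue Oct 26 1999 + 23 days = Thu Nov 18 1999.
Next gap: 27 days. Thu Nov 18 1999 + 27 days = Wed Dec 15 1999.
Next gap: 31 days. Wed Dec 15 1999 + 31 days = Sat Jan 15 2000.

Thu Nov 18 1999, Wed Dec 15 1999, Sat Jan 15 2000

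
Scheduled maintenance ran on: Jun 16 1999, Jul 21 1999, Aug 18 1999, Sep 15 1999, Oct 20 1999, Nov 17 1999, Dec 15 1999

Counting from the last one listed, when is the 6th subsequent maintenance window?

Jun 21 2000

All dates are Wednesdays, 35, 28, 28, 35, 28, 28 days apart.
Specifically, the 3rd Wednesday of each month.
3rd Wednesday of January 2000: Jan 19 2000.
February 2000 — 3rd Wednesday is Feb 16 2000.
March 2000 — 3rd Wednesday is Mar 15 2000.
3rd Wednesday of April 2000: Apr 19 2000.
3rd Wednesday of May 2000: May 17 2000.
3rd Wednesday of June 2000: Jun 21 2000.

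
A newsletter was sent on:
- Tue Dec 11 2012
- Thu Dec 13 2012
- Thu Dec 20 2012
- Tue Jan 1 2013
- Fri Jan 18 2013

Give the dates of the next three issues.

Sat Feb 9 2013, Fri Mar 8 2013, Tue Apr 9 2013

Gaps: 2, 7, 12, 17 days — each gap is 5 larger than the previous one.
Next gap: 22 days. Fri Jan 18 2013 + 22 days = Sat Feb 9 2013.
Next gap: 27 days. Sat Feb 9 2013 + 27 days = Fri Mar 8 2013.
Next gap: 32 days. Fri Mar 8 2013 + 32 days = Tue Apr 9 2013.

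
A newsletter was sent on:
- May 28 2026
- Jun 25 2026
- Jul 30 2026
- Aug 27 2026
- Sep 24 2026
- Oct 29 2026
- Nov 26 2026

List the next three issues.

Dec 31 2026, Jan 28 2027, Feb 25 2027

Every date is a Thursday; gaps 28, 35, 28, 28, 35, 28 days.
Each is the last Thursday of its month (at least one falls on the 29th or later, ruling out '4th Thursday').
December 2026 ends with Thursday Dec 31 2026.
Last Thursday of January 2027: Jan 28 2027.
Last Thursday of February 2027: Feb 25 2027.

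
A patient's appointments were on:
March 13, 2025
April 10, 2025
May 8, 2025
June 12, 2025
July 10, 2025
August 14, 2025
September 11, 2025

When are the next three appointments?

October 9, 2025; November 13, 2025; December 11, 2025

These are Thursdays at 28- or 35-day spacing (28, 28, 35, 28, 35, 28).
The pattern: 2nd Thursday of the month.
October 2025 — 2nd Thursday is October 9, 2025.
November 2025 — 2nd Thursday is November 13, 2025.
2nd Thursday of December 2025: December 11, 2025.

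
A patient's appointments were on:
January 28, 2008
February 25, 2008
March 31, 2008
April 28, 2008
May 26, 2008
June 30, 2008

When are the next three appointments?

Every date is a Monday; gaps 28, 35, 28, 28, 35 days.
Each is the last Monday of its month (at least one falls on the 29th or later, ruling out '4th Monday').
Last Monday of July 2008: July 28, 2008.
August 2008 ends with Monday August 25, 2008.
September 2008 ends with Monday September 29, 2008.

July 28, 2008; August 25, 2008; September 29, 2008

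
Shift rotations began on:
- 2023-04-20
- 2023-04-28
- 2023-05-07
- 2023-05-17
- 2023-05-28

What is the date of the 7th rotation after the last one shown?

Intervals are 8, 9, 10, 11 days — an arithmetic progression with common difference 1.
Next gap: 12 days. 2023-05-28 + 12 days = 2023-06-09.
Next gap: 13 days. 2023-06-09 + 13 days = 2023-06-22.
Next gap: 14 days. 2023-06-22 + 14 days = 2023-07-06.
Next gap: 15 days. 2023-07-06 + 15 days = 2023-07-21.
Next gap: 16 days. 2023-07-21 + 16 days = 2023-08-06.
Next gap: 17 days. 2023-08-06 + 17 days = 2023-08-23.
Next gap: 18 days. 2023-08-23 + 18 days = 2023-09-10.

2023-09-10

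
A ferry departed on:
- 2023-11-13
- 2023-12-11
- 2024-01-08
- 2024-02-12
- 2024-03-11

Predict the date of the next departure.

2024-04-08

These are Mondays at 28- or 35-day spacing (28, 28, 35, 28).
The pattern: 2nd Monday of the month.
2nd Monday of April 2024: 2024-04-08.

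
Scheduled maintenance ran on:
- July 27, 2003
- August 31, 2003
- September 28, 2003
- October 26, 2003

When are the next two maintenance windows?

November 30, 2003; December 28, 2003

These are Sundays with 35, 28, 28-day gaps.
Each is the final Sunday of its month — August 31, 2003 is past the 28th, so '4th Sunday' doesn't fit.
November 2003 ends with Sunday November 30, 2003.
Last Sunday of December 2003: December 28, 2003.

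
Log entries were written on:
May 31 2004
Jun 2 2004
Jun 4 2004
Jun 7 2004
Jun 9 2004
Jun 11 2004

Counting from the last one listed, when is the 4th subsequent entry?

The gap pattern 2, 2, 3, 2, 2 repeats every 3 events.
These are the Mondays, Wednesdays and Fridays of each week.
Next Monday: Jun 14 2004.
The following Wednesday is Jun 16 2004.
The following Friday is Jun 18 2004.
The following Monday is Jun 21 2004.

Jun 21 2004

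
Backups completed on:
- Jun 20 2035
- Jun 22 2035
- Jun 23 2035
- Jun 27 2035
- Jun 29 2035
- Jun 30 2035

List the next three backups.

The gap pattern 2, 1, 4, 2, 1 repeats every 3 events.
These are the Wednesdays, Fridays and Saturdays of each week.
The following Wednesday is Jul 4 2035.
The following Friday is Jul 6 2035.
The following Saturday is Jul 7 2035.

Jul 4 2035, Jul 6 2035, Jul 7 2035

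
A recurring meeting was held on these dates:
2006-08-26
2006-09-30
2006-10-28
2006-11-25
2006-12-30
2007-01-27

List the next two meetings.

These are Saturdays with 35, 28, 28, 35, 28-day gaps.
Each is the final Saturday of its month — 2006-09-30 is past the 28th, so '4th Saturday' doesn't fit.
February 2007 ends with Saturday 2007-02-24.
Last Saturday of March 2007: 2007-03-31.

2007-02-24, 2007-03-31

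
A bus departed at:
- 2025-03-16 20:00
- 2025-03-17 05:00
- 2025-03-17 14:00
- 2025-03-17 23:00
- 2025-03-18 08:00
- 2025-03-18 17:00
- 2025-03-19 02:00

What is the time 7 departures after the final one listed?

Gaps: 9, 9, 9, 9, 9, 9 hours — each event is 9 hours after the previous one.
2025-03-19 02:00 + 9 h = 2025-03-19 11:00.
2025-03-19 11:00 + 9 h = 2025-03-19 20:00.
2025-03-19 20:00 + 9 h = 2025-03-20 05:00.
2025-03-20 05:00 + 9 h = 2025-03-20 14:00.
2025-03-20 14:00 + 9 h = 2025-03-20 23:00.
2025-03-20 23:00 + 9 h = 2025-03-21 08:00.
2025-03-21 08:00 + 9 h = 2025-03-21 17:00.

2025-03-21 17:00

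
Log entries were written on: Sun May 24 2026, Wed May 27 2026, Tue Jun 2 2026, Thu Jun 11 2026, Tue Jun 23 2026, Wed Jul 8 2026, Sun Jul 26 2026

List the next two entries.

Sun Aug 16 2026, Wed Sep 9 2026

Intervals are 3, 6, 9, 12, 15, 18 days — an arithmetic progression with common difference 3.
Next gap: 21 days. Sun Jul 26 2026 + 21 days = Sun Aug 16 2026.
Next gap: 24 days. Sun Aug 16 2026 + 24 days = Wed Sep 9 2026.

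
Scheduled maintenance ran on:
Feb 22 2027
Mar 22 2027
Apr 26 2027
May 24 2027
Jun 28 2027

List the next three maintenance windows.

All dates are Mondays, 28, 35, 28, 35 days apart.
Specifically, the 4th Monday of each month.
4th Monday of July 2027: Jul 26 2027.
4th Monday of August 2027: Aug 23 2027.
4th Monday of September 2027: Sep 27 2027.

Jul 26 2027, Aug 23 2027, Sep 27 2027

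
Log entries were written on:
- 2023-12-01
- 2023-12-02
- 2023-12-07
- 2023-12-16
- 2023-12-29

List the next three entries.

Intervals are 1, 5, 9, 13 days — an arithmetic progression with common difference 4.
Next gap: 17 days. 2023-12-29 + 17 days = 2024-01-15.
Next gap: 21 days. 2024-01-15 + 21 days = 2024-02-05.
Next gap: 25 days. 2024-02-05 + 25 days = 2024-03-01.

2024-01-15, 2024-02-05, 2024-03-01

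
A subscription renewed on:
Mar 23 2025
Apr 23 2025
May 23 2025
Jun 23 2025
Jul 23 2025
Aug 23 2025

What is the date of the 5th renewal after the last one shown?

The day-of-month is always 23 (31, 30, 31, 30, 31 days between events).
So this recurs on the 23rd of each month.
Next: September 2025 → Sep 23 2025.
Next: October 2025 → Oct 23 2025.
Next: November 2025 → Nov 23 2025.
December 2025: Dec 23 2025.
January 2026: Jan 23 2026.

Jan 23 2026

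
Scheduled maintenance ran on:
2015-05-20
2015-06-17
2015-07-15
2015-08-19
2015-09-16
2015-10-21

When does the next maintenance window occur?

2015-11-18

Gaps: 28, 28, 35, 28, 35 days — a mix of 28 and 35. Every date is a Wednesday.
Each is the 3rd Wednesday of its month.
November 2015 — 3rd Wednesday is 2015-11-18.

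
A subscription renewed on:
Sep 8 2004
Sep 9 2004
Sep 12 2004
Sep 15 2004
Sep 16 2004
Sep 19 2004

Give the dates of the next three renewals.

The gap pattern 1, 3, 3, 1, 3 repeats every 3 events.
These are the Wednesdays, Thursdays and Sundays of each week.
Next Wednesday: Sep 22 2004.
Next Thursday: Sep 23 2004.
Next Sunday: Sep 26 2004.

Sep 22 2004, Sep 23 2004, Sep 26 2004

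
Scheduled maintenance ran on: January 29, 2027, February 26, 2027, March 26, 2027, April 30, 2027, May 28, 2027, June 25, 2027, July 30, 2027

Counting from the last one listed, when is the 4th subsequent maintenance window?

Every date is a Friday; gaps 28, 28, 35, 28, 28, 35 days.
Each is the last Friday of its month (at least one falls on the 29th or later, ruling out '4th Friday').
August 2027 ends with Friday August 27, 2027.
Last Friday of September 2027: September 24, 2027.
Last Friday of October 2027: October 29, 2027.
November 2027 ends with Friday November 26, 2027.

November 26, 2027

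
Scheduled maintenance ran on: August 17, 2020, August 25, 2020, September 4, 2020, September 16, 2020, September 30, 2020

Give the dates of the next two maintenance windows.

Intervals are 8, 10, 12, 14 days — an arithmetic progression with common difference 2.
Next gap: 16 days. September 30, 2020 + 16 days = October 16, 2020.
Next gap: 18 days. October 16, 2020 + 18 days = November 3, 2020.

October 16, 2020; November 3, 2020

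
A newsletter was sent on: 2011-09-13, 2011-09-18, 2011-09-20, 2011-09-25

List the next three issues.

The gap pattern 5, 2, 5 repeats every 2 events.
These are the Tuesdays and Sundays of each week.
The following Tuesday is 2011-09-27.
The following Sunday is 2011-10-02.
Next Tuesday: 2011-10-04.

2011-09-27, 2011-10-02, 2011-10-04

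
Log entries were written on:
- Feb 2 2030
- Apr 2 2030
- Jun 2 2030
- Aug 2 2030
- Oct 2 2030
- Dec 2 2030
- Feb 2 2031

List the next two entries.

Each date is the 2nd; the gaps (59, 61, 61, 61, 61, 62) track the month lengths.
The rule is the 2nd of every 2 months.
April 2031: Apr 2 2031.
June 2031: Jun 2 2031.

Apr 2 2031, Jun 2 2031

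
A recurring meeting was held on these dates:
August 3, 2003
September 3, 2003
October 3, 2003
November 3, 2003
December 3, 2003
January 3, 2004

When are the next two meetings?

February 3, 2004; March 3, 2004

Each date is the 3rd; the gaps (31, 30, 31, 30, 31) track the month lengths.
The rule is the 3rd of each month.
Next: February 2004 → February 3, 2004.
March 2004: March 3, 2004.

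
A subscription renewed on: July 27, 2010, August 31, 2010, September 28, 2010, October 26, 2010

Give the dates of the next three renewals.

November 30, 2010; December 28, 2010; January 25, 2011

These are Tuesdays with 35, 28, 28-day gaps.
Each is the final Tuesday of its month — August 31, 2010 is past the 28th, so '4th Tuesday' doesn't fit.
November 2010 ends with Tuesday November 30, 2010.
December 2010 ends with Tuesday December 28, 2010.
January 2011 ends with Tuesday January 25, 2011.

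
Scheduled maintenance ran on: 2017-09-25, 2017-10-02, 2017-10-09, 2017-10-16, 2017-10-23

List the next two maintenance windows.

Gaps between consecutive events: 7, 7, 7, 7 days — a constant 7-day interval.
2017-10-23 + 7 days = 2017-10-30.
2017-10-30 + 7 days = 2017-11-06.

2017-10-30, 2017-11-06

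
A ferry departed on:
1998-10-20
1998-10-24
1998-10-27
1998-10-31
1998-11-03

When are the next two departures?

1998-11-07, 1998-11-10

Gaps: 4, 3, 4, 3 days — not constant, but cyclic with period 2.
The events fall on every Tuesday and Saturday.
The following Saturday is 1998-11-07.
Next Tuesday: 1998-11-10.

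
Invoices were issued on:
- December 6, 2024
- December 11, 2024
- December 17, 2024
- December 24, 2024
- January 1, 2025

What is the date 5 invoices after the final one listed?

February 25, 2025

Gaps: 5, 6, 7, 8 days — each gap is 1 larger than the previous one.
Next gap: 9 days. January 1, 2025 + 9 days = January 10, 2025.
Next gap: 10 days. January 10, 2025 + 10 days = January 20, 2025.
Next gap: 11 days. January 20, 2025 + 11 days = January 31, 2025.
Next gap: 12 days. January 31, 2025 + 12 days = February 12, 2025.
Next gap: 13 days. February 12, 2025 + 13 days = February 25, 2025.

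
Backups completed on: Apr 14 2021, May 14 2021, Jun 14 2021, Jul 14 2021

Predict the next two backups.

Gaps: 30, 31, 30 days — not constant. Every event is on the 14th of the month.
Pattern: the 14th of each month.
August 2021: Aug 14 2021.
September 2021: Sep 14 2021.

Aug 14 2021, Sep 14 2021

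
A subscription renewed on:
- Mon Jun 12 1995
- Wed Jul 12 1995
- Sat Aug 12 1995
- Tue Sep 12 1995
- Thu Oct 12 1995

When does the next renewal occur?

Gaps: 30, 31, 31, 30 days — not constant. Every event is on the 12th of the month.
Pattern: the 12th of each month.
November 1995: Sun Nov 12 1995.

Sun Nov 12 1995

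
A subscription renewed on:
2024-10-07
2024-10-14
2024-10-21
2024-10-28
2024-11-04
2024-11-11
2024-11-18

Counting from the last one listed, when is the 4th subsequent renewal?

2024-12-16

The spacing is 7, 7, 7, 7, 7, 7 days — always 7 days.
2024-11-18 + 7 days = 2024-11-25.
2024-11-25 + 7 days = 2024-12-02.
2024-12-02 + 7 days = 2024-12-09.
2024-12-09 + 7 days = 2024-12-16.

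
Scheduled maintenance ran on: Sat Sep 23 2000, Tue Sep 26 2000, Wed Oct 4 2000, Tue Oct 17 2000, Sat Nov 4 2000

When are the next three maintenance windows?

Intervals are 3, 8, 13, 18 days — an arithmetic progression with common difference 5.
Next gap: 23 days. Sat Nov 4 2000 + 23 days = Mon Nov 27 2000.
Next gap: 28 days. Mon Nov 27 2000 + 28 days = Mon Dec 25 2000.
Next gap: 33 days. Mon Dec 25 2000 + 33 days = Sat Jan 27 2001.

Mon Nov 27 2000, Mon Dec 25 2000, Sat Jan 27 2001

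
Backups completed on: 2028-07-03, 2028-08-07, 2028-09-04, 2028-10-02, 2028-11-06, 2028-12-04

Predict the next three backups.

2029-01-01, 2029-02-05, 2029-03-05

Gaps: 35, 28, 28, 35, 28 days — a mix of 28 and 35. Every date is a Monday.
Each is the 1st Monday of its month.
1st Monday of January 2029: 2029-01-01.
1st Monday of February 2029: 2029-02-05.
1st Monday of March 2029: 2029-03-05.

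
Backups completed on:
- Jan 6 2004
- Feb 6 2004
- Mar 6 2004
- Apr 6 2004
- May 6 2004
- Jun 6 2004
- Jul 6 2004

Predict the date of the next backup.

The day-of-month is always 6 (31, 29, 31, 30, 31, 30 days between events).
So this recurs on the 6th of each month.
Next: August 2004 → Aug 6 2004.

Aug 6 2004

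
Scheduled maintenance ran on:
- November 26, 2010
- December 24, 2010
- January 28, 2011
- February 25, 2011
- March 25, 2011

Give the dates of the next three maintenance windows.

April 22, 2011; May 27, 2011; June 24, 2011

These are Fridays at 28- or 35-day spacing (28, 35, 28, 28).
The pattern: 4th Friday of the month.
4th Friday of April 2011: April 22, 2011.
4th Friday of May 2011: May 27, 2011.
June 2011 — 4th Friday is June 24, 2011.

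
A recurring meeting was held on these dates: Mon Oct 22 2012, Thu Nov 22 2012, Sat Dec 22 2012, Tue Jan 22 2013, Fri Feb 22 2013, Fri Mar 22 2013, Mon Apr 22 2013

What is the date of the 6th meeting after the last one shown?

Each date is the 22nd; the gaps (31, 30, 31, 31, 28, 31) track the month lengths.
The rule is the 22nd of each month.
May 2013: Wed May 22 2013.
Next: June 2013 → Sat Jun 22 2013.
July 2013: Mon Jul 22 2013.
Next: August 2013 → Thu Aug 22 2013.
September 2013: Sun Sep 22 2013.
October 2013: Tue Oct 22 2013.

Tue Oct 22 2013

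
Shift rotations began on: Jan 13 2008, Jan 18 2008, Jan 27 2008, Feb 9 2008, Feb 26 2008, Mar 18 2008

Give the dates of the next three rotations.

Apr 12 2008, May 11 2008, Jun 13 2008

Intervals are 5, 9, 13, 17, 21 days — an arithmetic progression with common difference 4.
Next gap: 25 days. Mar 18 2008 + 25 days = Apr 12 2008.
Next gap: 29 days. Apr 12 2008 + 29 days = May 11 2008.
Next gap: 33 days. May 11 2008 + 33 days = Jun 13 2008.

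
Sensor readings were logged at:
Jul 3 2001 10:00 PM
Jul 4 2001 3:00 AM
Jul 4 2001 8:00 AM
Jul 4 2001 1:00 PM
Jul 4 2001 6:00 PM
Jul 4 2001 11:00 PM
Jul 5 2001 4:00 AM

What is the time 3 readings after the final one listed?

Jul 5 2001 7:00 PM

Gaps: 5, 5, 5, 5, 5, 5 hours — each event is 5 hours after the previous one.
Jul 5 2001 4:00 AM + 5 h = Jul 5 2001 9:00 AM.
Jul 5 2001 9:00 AM + 5 h = Jul 5 2001 2:00 PM.
Jul 5 2001 2:00 PM + 5 h = Jul 5 2001 7:00 PM.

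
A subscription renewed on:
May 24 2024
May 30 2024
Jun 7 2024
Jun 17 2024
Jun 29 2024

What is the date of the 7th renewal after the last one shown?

Gaps: 6, 8, 10, 12 days — each gap is 2 larger than the previous one.
Next gap: 14 days. Jun 29 2024 + 14 days = Jul 13 2024.
Next gap: 16 days. Jul 13 2024 + 16 days = Jul 29 2024.
Next gap: 18 days. Jul 29 2024 + 18 days = Aug 16 2024.
Next gap: 20 days. Aug 16 2024 + 20 days = Sep 5 2024.
Next gap: 22 days. Sep 5 2024 + 22 days = Sep 27 2024.
Next gap: 24 days. Sep 27 2024 + 24 days = Oct 21 2024.
Next gap: 26 days. Oct 21 2024 + 26 days = Nov 16 2024.

Nov 16 2024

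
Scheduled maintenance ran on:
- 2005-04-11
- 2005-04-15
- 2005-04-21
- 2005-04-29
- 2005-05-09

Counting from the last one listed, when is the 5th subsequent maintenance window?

Gaps: 4, 6, 8, 10 days — each gap is 2 larger than the previous one.
Next gap: 12 days. 2005-05-09 + 12 days = 2005-05-21.
Next gap: 14 days. 2005-05-21 + 14 days = 2005-06-04.
Next gap: 16 days. 2005-06-04 + 16 days = 2005-06-20.
Next gap: 18 days. 2005-06-20 + 18 days = 2005-07-08.
Next gap: 20 days. 2005-07-08 + 20 days = 2005-07-28.

2005-07-28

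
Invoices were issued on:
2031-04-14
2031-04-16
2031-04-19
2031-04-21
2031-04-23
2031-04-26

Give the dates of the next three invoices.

Gaps: 2, 3, 2, 2, 3 days — not constant, but cyclic with period 3.
The events fall on every Monday, Wednesday and Saturday.
The following Monday is 2031-04-28.
Next Wednesday: 2031-04-30.
The following Saturday is 2031-05-03.

2031-04-28, 2031-04-30, 2031-05-03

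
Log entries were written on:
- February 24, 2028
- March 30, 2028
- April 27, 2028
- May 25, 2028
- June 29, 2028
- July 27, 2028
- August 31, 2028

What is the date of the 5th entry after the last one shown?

Every date is a Thursday; gaps 35, 28, 28, 35, 28, 35 days.
Each is the last Thursday of its month (at least one falls on the 29th or later, ruling out '4th Thursday').
Last Thursday of September 2028: September 28, 2028.
Last Thursday of October 2028: October 26, 2028.
November 2028 ends with Thursday November 30, 2028.
Last Thursday of December 2028: December 28, 2028.
January 2029 ends with Thursday January 25, 2029.

January 25, 2029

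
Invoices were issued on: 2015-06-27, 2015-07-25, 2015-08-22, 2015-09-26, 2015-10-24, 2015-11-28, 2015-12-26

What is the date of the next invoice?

2016-01-23

All dates are Saturdays, 28, 28, 35, 28, 35, 28 days apart.
Specifically, the 4th Saturday of each month.
January 2016 — 4th Saturday is 2016-01-23.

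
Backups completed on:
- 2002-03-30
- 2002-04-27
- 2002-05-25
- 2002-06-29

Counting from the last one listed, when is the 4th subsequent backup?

These are Saturdays with 28, 28, 35-day gaps.
Each is the final Saturday of its month — 2002-03-30 is past the 28th, so '4th Saturday' doesn't fit.
July 2002 ends with Saturday 2002-07-27.
August 2002 ends with Saturday 2002-08-31.
September 2002 ends with Saturday 2002-09-28.
October 2002 ends with Saturday 2002-10-26.

2002-10-26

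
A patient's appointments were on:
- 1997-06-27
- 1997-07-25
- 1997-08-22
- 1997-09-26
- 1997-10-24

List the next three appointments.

Gaps: 28, 28, 35, 28 days — a mix of 28 and 35. Every date is a Friday.
Each is the 4th Friday of its month.
4th Friday of November 1997: 1997-11-28.
December 1997 — 4th Friday is 1997-12-26.
4th Friday of January 1998: 1998-01-23.

1997-11-28, 1997-12-26, 1998-01-23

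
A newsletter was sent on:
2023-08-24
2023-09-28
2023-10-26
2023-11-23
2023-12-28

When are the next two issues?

These are Thursdays at 28- or 35-day spacing (35, 28, 28, 35).
The pattern: 4th Thursday of the month.
January 2024 — 4th Thursday is 2024-01-25.
4th Thursday of February 2024: 2024-02-22.

2024-01-25, 2024-02-22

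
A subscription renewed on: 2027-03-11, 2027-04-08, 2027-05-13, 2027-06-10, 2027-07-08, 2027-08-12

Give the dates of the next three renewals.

All dates are Thursdays, 28, 35, 28, 28, 35 days apart.
Specifically, the 2nd Thursday of each month.
2nd Thursday of September 2027: 2027-09-09.
2nd Thursday of October 2027: 2027-10-14.
2nd Thursday of November 2027: 2027-11-11.

2027-09-09, 2027-10-14, 2027-11-11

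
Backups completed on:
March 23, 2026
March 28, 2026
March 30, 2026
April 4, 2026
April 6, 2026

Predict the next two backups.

April 11, 2026; April 13, 2026

The gap pattern 5, 2, 5, 2 repeats every 2 events.
These are the Mondays and Saturdays of each week.
Next Saturday: April 11, 2026.
The following Monday is April 13, 2026.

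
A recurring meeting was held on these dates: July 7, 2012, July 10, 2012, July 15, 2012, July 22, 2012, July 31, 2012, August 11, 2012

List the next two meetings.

Gaps: 3, 5, 7, 9, 11 days — each gap is 2 larger than the previous one.
Next gap: 13 days. August 11, 2012 + 13 days = August 24, 2012.
Next gap: 15 days. August 24, 2012 + 15 days = September 8, 2012.

August 24, 2012; September 8, 2012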